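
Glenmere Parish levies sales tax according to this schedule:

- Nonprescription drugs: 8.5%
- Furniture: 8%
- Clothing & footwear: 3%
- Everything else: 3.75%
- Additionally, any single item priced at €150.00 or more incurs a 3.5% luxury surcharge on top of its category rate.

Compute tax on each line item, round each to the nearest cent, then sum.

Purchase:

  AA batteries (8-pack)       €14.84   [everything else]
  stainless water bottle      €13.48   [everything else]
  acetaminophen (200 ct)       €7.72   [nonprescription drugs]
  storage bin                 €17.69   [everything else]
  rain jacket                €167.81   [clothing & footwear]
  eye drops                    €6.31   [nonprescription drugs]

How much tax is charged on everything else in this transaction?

AA batteries (8-pack) €14.84: everything else → 3.75% → €0.56
Stainless water bottle €13.48: everything else → 3.75% → €0.51
Storage bin €17.69: everything else → 3.75% → €0.66
Tax on everything else = €0.56 + €0.51 + €0.66 = €1.73

€1.73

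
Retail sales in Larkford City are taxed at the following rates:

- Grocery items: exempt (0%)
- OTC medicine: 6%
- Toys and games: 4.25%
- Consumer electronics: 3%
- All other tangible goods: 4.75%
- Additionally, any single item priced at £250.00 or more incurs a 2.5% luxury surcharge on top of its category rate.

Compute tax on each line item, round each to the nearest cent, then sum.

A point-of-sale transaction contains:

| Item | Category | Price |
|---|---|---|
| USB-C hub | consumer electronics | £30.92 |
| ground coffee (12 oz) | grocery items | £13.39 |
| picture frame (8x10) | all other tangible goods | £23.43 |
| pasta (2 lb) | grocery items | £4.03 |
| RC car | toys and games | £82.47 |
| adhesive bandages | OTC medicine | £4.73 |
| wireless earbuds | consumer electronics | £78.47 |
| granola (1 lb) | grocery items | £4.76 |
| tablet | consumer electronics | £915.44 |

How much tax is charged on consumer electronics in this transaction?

USB-C hub £30.92: consumer electronics → 3% → £0.93
Wireless earbuds £78.47: consumer electronics → 3% → £2.35
Tablet £915.44: consumer electronics → 3% + 2.5% surcharge = 5.5% → £50.35
Tax on consumer electronics = £0.93 + £2.35 + £50.35 = £53.63

£53.63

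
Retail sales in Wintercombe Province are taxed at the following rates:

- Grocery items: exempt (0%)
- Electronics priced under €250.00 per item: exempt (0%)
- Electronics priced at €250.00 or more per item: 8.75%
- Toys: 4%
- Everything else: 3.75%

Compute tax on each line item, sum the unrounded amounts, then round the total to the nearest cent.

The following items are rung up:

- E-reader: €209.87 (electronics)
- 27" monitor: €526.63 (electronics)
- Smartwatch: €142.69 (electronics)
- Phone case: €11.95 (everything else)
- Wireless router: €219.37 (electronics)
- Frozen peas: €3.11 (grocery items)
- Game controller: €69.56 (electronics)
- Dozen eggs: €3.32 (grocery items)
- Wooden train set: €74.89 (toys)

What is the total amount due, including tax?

E-reader €209.87: electronics, under €250.00 → 0% → €0.00
27" monitor €526.63: electronics, €250.00 or more → 8.75% → €46.080125
Smartwatch €142.69: electronics, under €250.00 → 0% → €0.00
Phone case €11.95: everything else → 3.75% → €0.448125
Wireless router €219.37: electronics, under €250.00 → 0% → €0.00
Frozen peas €3.11: grocery items → 0% → €0.00
Game controller €69.56: electronics, under €250.00 → 0% → €0.00
Dozen eggs €3.32: grocery items → 0% → €0.00
Wooden train set €74.89: toys → 4% → €2.9956
Subtotal = €1261.39; unrounded tax = €49.52385 → €49.52; total due = €1310.91

€1310.91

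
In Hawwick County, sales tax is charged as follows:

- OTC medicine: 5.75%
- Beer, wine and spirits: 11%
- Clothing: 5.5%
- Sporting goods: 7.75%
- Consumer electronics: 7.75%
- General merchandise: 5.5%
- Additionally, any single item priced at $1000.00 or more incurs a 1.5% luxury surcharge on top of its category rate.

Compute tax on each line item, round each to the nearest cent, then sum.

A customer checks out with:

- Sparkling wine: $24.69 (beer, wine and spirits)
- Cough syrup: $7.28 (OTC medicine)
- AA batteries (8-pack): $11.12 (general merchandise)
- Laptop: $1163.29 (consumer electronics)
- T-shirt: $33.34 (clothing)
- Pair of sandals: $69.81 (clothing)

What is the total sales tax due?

$117.02

Sparkling wine $24.69: beer, wine and spirits → 11% → $2.72
Cough syrup $7.28: OTC medicine → 5.75% → $0.42
AA batteries (8-pack) $11.12: general merchandise → 5.5% → $0.61
Laptop $1163.29: consumer electronics → 7.75% + 1.5% surcharge = 9.25% → $107.60
T-shirt $33.34: clothing → 5.5% → $1.83
Pair of sandals $69.81: clothing → 5.5% → $3.84
Total tax = $2.72 + $0.42 + $0.61 + $107.60 + $1.83 + $3.84 = $117.02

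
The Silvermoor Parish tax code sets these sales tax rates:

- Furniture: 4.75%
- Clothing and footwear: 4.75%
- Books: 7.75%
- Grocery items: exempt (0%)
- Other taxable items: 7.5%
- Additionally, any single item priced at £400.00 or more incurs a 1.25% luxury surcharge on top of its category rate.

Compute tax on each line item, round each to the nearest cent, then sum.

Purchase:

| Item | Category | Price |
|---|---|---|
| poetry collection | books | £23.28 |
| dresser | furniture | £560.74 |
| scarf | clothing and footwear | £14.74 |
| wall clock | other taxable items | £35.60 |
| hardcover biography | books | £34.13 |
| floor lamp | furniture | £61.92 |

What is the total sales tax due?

Poetry collection £23.28: books → 7.75% → £1.80
Dresser £560.74: furniture → 4.75% + 1.25% surcharge = 6% → £33.64
Scarf £14.74: clothing and footwear → 4.75% → £0.70
Wall clock £35.60: other taxable items → 7.5% → £2.67
Hardcover biography £34.13: books → 7.75% → £2.65
Floor lamp £61.92: furniture → 4.75% → £2.94
Total tax = £1.80 + £33.64 + £0.70 + £2.67 + £2.65 + £2.94 = £44.40

£44.40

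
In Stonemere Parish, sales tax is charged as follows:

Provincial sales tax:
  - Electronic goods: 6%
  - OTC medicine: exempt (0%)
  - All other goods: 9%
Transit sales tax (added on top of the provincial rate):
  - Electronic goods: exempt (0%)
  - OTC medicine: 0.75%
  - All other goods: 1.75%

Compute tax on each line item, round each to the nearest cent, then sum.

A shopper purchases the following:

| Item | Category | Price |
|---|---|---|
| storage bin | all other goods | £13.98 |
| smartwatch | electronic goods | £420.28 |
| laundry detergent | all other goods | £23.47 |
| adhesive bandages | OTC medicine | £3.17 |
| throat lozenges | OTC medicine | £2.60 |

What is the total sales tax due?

Storage bin £13.98: all other goods → 9% + 1.75% transit = 10.75% → £1.50
Smartwatch £420.28: electronic goods → 6% + 0% transit = 6% → £25.22
Laundry detergent £23.47: all other goods → 9% + 1.75% transit = 10.75% → £2.52
Adhesive bandages £3.17: OTC medicine → 0% + 0.75% transit = 0.75% → £0.02
Throat lozenges £2.60: OTC medicine → 0% + 0.75% transit = 0.75% → £0.02
Total tax = £1.50 + £25.22 + £2.52 + £0.02 + £0.02 = £29.28

£29.28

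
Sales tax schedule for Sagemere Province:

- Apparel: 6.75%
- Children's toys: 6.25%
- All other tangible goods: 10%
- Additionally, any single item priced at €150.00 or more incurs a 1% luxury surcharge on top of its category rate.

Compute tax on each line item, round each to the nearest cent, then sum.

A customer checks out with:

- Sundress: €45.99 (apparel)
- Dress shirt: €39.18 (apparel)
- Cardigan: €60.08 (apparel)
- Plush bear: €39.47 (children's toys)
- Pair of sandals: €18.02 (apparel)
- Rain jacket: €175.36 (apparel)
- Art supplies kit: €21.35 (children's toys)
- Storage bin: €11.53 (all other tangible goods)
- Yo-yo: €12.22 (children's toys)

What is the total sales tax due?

€30.32

Sundress €45.99: apparel → 6.75% → €3.10
Dress shirt €39.18: apparel → 6.75% → €2.64
Cardigan €60.08: apparel → 6.75% → €4.06
Plush bear €39.47: children's toys → 6.25% → €2.47
Pair of sandals €18.02: apparel → 6.75% → €1.22
Rain jacket €175.36: apparel → 6.75% + 1% surcharge = 7.75% → €13.59
Art supplies kit €21.35: children's toys → 6.25% → €1.33
Storage bin €11.53: all other tangible goods → 10% → €1.15
Yo-yo €12.22: children's toys → 6.25% → €0.76
Total tax = €3.10 + €2.64 + €4.06 + €2.47 + €1.22 + €13.59 + €1.33 + €1.15 + €0.76 = €30.32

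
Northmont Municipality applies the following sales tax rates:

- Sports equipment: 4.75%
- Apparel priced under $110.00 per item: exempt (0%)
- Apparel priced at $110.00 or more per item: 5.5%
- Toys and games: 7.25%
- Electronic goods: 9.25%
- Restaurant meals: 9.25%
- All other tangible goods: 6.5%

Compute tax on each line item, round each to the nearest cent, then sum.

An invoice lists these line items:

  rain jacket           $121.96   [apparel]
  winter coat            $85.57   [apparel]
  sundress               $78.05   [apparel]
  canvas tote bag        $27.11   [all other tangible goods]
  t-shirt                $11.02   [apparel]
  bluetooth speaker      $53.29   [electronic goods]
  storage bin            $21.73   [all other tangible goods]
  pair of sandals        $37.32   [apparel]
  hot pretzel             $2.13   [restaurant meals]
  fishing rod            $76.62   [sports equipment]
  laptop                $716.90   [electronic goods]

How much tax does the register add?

Rain jacket $121.96: apparel, $110.00 or more → 5.5% → $6.71
Winter coat $85.57: apparel, under $110.00 → 0% → $0.00
Sundress $78.05: apparel, under $110.00 → 0% → $0.00
Canvas tote bag $27.11: all other tangible goods → 6.5% → $1.76
T-shirt $11.02: apparel, under $110.00 → 0% → $0.00
Bluetooth speaker $53.29: electronic goods → 9.25% → $4.93
Storage bin $21.73: all other tangible goods → 6.5% → $1.41
Pair of sandals $37.32: apparel, under $110.00 → 0% → $0.00
Hot pretzel $2.13: restaurant meals → 9.25% → $0.20
Fishing rod $76.62: sports equipment → 4.75% → $3.64
Laptop $716.90: electronic goods → 9.25% → $66.31
Total tax = $6.71 + $1.76 + $4.93 + $1.41 + $0.20 + $3.64 + $66.31 = $84.96

$84.96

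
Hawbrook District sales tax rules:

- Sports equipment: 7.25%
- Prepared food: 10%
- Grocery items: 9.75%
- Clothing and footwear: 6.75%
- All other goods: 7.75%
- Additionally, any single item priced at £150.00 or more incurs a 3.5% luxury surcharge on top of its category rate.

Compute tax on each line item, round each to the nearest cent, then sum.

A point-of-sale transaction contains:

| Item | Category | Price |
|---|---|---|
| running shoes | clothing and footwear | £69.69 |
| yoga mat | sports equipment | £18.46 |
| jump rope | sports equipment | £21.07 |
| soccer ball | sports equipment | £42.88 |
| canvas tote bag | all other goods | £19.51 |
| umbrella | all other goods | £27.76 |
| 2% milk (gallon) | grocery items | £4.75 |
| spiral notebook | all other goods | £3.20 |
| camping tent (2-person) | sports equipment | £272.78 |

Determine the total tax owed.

Running shoes £69.69: clothing and footwear → 6.75% → £4.70
Yoga mat £18.46: sports equipment → 7.25% → £1.34
Jump rope £21.07: sports equipment → 7.25% → £1.53
Soccer ball £42.88: sports equipment → 7.25% → £3.11
Canvas tote bag £19.51: all other goods → 7.75% → £1.51
Umbrella £27.76: all other goods → 7.75% → £2.15
2% milk (gallon) £4.75: grocery items → 9.75% → £0.46
Spiral notebook £3.20: all other goods → 7.75% → £0.25
Camping tent (2-person) £272.78: sports equipment → 7.25% + 3.5% surcharge = 10.75% → £29.32
Total tax = £4.70 + £1.34 + £1.53 + £3.11 + £1.51 + £2.15 + £0.46 + £0.25 + £29.32 = £44.37

£44.37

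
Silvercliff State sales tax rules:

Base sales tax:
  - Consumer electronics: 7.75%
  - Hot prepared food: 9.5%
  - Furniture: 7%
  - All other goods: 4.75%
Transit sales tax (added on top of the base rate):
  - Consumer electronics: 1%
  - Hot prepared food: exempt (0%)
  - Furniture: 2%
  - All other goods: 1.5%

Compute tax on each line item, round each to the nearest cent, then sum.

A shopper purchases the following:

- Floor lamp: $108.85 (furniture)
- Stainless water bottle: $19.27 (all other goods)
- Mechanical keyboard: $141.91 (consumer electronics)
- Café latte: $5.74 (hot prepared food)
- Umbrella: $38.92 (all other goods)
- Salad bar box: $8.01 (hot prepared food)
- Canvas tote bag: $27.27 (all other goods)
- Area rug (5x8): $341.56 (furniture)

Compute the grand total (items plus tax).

$751.13

Floor lamp $108.85: furniture → 7% + 2% transit = 9% → $9.80
Stainless water bottle $19.27: all other goods → 4.75% + 1.5% transit = 6.25% → $1.20
Mechanical keyboard $141.91: consumer electronics → 7.75% + 1% transit = 8.75% → $12.42
Café latte $5.74: hot prepared food → 9.5% + 0% transit = 9.5% → $0.55
Umbrella $38.92: all other goods → 4.75% + 1.5% transit = 6.25% → $2.43
Salad bar box $8.01: hot prepared food → 9.5% + 0% transit = 9.5% → $0.76
Canvas tote bag $27.27: all other goods → 4.75% + 1.5% transit = 6.25% → $1.70
Area rug (5x8) $341.56: furniture → 7% + 2% transit = 9% → $30.74
Subtotal = $691.53; tax = $59.60; total due = $751.13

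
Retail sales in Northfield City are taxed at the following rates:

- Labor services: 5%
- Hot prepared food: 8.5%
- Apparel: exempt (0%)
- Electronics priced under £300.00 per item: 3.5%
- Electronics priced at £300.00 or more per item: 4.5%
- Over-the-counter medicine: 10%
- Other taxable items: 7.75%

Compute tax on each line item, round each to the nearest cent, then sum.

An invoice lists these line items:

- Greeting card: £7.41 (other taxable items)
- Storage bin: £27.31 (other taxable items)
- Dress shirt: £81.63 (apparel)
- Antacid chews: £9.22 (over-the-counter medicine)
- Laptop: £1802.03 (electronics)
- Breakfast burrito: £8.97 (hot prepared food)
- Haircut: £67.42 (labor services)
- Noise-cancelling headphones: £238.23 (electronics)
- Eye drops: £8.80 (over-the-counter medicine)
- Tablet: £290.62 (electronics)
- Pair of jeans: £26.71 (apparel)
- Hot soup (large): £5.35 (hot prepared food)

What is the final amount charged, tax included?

£2682.37

Greeting card £7.41: other taxable items → 7.75% → £0.57
Storage bin £27.31: other taxable items → 7.75% → £2.12
Dress shirt £81.63: apparel → 0% → £0.00
Antacid chews £9.22: over-the-counter medicine → 10% → £0.92
Laptop £1802.03: electronics, £300.00 or more → 4.5% → £81.09
Breakfast burrito £8.97: hot prepared food → 8.5% → £0.76
Haircut £67.42: labor services → 5% → £3.37
Noise-cancelling headphones £238.23: electronics, under £300.00 → 3.5% → £8.34
Eye drops £8.80: over-the-counter medicine → 10% → £0.88
Tablet £290.62: electronics, under £300.00 → 3.5% → £10.17
Pair of jeans £26.71: apparel → 0% → £0.00
Hot soup (large) £5.35: hot prepared food → 8.5% → £0.45
Subtotal = £2573.70; tax = £108.67; total due = £2682.37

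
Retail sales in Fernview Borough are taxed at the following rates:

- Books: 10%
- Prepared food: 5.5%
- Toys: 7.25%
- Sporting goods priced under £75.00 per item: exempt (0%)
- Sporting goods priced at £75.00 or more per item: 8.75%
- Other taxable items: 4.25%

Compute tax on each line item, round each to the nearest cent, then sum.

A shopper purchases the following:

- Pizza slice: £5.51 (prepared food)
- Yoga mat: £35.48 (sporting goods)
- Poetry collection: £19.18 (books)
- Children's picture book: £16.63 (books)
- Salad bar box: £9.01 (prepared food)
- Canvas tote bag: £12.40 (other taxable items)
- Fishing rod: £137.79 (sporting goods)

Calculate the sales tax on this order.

Pizza slice £5.51: prepared food → 5.5% → £0.30
Yoga mat £35.48: sporting goods, under £75.00 → 0% → £0.00
Poetry collection £19.18: books → 10% → £1.92
Children's picture book £16.63: books → 10% → £1.66
Salad bar box £9.01: prepared food → 5.5% → £0.50
Canvas tote bag £12.40: other taxable items → 4.25% → £0.53
Fishing rod £137.79: sporting goods, £75.00 or more → 8.75% → £12.06
Total tax = £0.30 + £1.92 + £1.66 + £0.50 + £0.53 + £12.06 = £16.97

£16.97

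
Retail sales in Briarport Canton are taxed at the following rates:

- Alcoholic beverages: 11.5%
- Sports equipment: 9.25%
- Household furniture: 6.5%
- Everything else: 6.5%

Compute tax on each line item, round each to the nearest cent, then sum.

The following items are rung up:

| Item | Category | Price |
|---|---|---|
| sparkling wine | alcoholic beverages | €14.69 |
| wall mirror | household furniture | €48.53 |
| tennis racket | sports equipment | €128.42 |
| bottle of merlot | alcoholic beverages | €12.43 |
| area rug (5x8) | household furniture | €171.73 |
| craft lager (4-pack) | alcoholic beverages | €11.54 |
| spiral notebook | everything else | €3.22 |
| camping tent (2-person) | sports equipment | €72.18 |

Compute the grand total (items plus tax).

€500.27

Sparkling wine €14.69: alcoholic beverages → 11.5% → €1.69
Wall mirror €48.53: household furniture → 6.5% → €3.15
Tennis racket €128.42: sports equipment → 9.25% → €11.88
Bottle of merlot €12.43: alcoholic beverages → 11.5% → €1.43
Area rug (5x8) €171.73: household furniture → 6.5% → €11.16
Craft lager (4-pack) €11.54: alcoholic beverages → 11.5% → €1.33
Spiral notebook €3.22: everything else → 6.5% → €0.21
Camping tent (2-person) €72.18: sports equipment → 9.25% → €6.68
Subtotal = €462.74; tax = €37.53; total due = €500.27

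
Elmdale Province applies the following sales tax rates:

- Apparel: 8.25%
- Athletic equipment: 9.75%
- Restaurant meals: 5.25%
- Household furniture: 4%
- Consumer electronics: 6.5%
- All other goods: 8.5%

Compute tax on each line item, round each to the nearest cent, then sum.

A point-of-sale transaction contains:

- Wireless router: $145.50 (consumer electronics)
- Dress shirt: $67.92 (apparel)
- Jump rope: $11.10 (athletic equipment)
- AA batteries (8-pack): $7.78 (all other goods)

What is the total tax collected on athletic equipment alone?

Jump rope $11.10: athletic equipment → 9.75% → $1.08
Tax on athletic equipment = $1.08

$1.08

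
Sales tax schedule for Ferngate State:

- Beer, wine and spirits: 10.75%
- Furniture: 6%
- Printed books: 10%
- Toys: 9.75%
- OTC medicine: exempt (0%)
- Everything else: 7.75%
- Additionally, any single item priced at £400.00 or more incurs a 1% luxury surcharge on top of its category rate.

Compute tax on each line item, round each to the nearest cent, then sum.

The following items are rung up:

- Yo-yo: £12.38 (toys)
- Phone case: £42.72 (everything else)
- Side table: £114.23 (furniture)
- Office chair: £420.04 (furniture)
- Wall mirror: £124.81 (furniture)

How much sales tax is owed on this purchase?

£48.26

Yo-yo £12.38: toys → 9.75% → £1.21
Phone case £42.72: everything else → 7.75% → £3.31
Side table £114.23: furniture → 6% → £6.85
Office chair £420.04: furniture → 6% + 1% surcharge = 7% → £29.40
Wall mirror £124.81: furniture → 6% → £7.49
Total tax = £1.21 + £3.31 + £6.85 + £29.40 + £7.49 = £48.26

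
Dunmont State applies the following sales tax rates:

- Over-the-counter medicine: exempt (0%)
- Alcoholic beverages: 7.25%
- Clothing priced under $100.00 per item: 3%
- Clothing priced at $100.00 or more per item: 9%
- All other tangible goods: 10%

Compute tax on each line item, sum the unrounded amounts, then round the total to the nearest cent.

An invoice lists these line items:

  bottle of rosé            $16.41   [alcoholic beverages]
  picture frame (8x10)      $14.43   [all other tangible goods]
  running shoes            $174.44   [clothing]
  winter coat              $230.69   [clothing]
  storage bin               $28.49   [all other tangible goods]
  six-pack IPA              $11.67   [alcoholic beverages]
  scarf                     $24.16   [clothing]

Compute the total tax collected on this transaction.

Bottle of rosé $16.41: alcoholic beverages → 7.25% → $1.189725
Picture frame (8x10) $14.43: all other tangible goods → 10% → $1.443
Running shoes $174.44: clothing, $100.00 or more → 9% → $15.6996
Winter coat $230.69: clothing, $100.00 or more → 9% → $20.7621
Storage bin $28.49: all other tangible goods → 10% → $2.849
Six-pack IPA $11.67: alcoholic beverages → 7.25% → $0.846075
Scarf $24.16: clothing, under $100.00 → 3% → $0.7248
Unrounded tax sum = $43.5143 → $43.51

$43.51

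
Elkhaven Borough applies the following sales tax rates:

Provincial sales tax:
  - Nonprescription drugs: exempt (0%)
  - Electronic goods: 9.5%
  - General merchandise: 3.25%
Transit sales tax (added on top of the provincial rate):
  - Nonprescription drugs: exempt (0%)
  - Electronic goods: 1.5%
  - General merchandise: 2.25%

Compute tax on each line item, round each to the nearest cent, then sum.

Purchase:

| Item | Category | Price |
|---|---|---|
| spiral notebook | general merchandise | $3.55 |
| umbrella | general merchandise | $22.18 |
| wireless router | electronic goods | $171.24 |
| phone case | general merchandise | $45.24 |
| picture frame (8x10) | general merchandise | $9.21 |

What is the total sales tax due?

Spiral notebook $3.55: general merchandise → 3.25% + 2.25% transit = 5.5% → $0.20
Umbrella $22.18: general merchandise → 3.25% + 2.25% transit = 5.5% → $1.22
Wireless router $171.24: electronic goods → 9.5% + 1.5% transit = 11% → $18.84
Phone case $45.24: general merchandise → 3.25% + 2.25% transit = 5.5% → $2.49
Picture frame (8x10) $9.21: general merchandise → 3.25% + 2.25% transit = 5.5% → $0.51
Total tax = $0.20 + $1.22 + $18.84 + $2.49 + $0.51 = $23.26

$23.26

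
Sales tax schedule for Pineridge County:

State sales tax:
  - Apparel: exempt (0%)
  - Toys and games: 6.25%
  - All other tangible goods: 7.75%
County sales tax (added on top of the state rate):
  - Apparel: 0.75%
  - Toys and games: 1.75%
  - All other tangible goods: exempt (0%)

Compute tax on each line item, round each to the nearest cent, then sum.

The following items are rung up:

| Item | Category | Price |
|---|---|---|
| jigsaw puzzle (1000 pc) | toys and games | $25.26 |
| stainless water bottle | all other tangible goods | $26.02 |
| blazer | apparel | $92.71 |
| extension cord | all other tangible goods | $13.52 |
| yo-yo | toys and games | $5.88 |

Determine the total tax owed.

$6.26

Jigsaw puzzle (1000 pc) $25.26: toys and games → 6.25% + 1.75% county = 8% → $2.02
Stainless water bottle $26.02: all other tangible goods → 7.75% + 0% county = 7.75% → $2.02
Blazer $92.71: apparel → 0% + 0.75% county = 0.75% → $0.70
Extension cord $13.52: all other tangible goods → 7.75% + 0% county = 7.75% → $1.05
Yo-yo $5.88: toys and games → 6.25% + 1.75% county = 8% → $0.47
Total tax = $2.02 + $2.02 + $0.70 + $1.05 + $0.47 = $6.26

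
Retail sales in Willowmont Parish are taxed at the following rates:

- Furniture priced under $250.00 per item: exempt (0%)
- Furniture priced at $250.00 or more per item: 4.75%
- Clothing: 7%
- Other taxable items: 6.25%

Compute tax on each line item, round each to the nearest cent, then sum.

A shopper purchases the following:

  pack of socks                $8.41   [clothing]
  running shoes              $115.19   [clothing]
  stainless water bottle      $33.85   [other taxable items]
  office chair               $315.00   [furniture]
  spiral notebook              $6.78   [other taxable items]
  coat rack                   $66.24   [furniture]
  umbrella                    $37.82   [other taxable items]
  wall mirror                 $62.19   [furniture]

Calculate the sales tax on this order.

Pack of socks $8.41: clothing → 7% → $0.59
Running shoes $115.19: clothing → 7% → $8.06
Stainless water bottle $33.85: other taxable items → 6.25% → $2.12
Office chair $315.00: furniture, $250.00 or more → 4.75% → $14.96
Spiral notebook $6.78: other taxable items → 6.25% → $0.42
Coat rack $66.24: furniture, under $250.00 → 0% → $0.00
Umbrella $37.82: other taxable items → 6.25% → $2.36
Wall mirror $62.19: furniture, under $250.00 → 0% → $0.00
Total tax = $0.59 + $8.06 + $2.12 + $14.96 + $0.42 + $2.36 = $28.51

$28.51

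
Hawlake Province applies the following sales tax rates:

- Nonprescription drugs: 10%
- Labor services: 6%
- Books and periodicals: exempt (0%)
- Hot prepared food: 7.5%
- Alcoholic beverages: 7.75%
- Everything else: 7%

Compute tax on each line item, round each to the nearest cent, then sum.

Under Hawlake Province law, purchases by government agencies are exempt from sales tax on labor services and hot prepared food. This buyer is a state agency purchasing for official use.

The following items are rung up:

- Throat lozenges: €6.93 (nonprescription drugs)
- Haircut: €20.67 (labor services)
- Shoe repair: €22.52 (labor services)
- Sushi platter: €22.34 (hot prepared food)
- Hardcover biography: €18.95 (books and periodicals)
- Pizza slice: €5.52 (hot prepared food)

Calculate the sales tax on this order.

€0.69

Throat lozenges €6.93: nonprescription drugs → 10% → €0.69
Haircut €20.67: labor services, buyer-exempt → 0% → €0.00
Shoe repair €22.52: labor services, buyer-exempt → 0% → €0.00
Sushi platter €22.34: hot prepared food, buyer-exempt → 0% → €0.00
Hardcover biography €18.95: books and periodicals → 0% → €0.00
Pizza slice €5.52: hot prepared food, buyer-exempt → 0% → €0.00
Total tax = €0.69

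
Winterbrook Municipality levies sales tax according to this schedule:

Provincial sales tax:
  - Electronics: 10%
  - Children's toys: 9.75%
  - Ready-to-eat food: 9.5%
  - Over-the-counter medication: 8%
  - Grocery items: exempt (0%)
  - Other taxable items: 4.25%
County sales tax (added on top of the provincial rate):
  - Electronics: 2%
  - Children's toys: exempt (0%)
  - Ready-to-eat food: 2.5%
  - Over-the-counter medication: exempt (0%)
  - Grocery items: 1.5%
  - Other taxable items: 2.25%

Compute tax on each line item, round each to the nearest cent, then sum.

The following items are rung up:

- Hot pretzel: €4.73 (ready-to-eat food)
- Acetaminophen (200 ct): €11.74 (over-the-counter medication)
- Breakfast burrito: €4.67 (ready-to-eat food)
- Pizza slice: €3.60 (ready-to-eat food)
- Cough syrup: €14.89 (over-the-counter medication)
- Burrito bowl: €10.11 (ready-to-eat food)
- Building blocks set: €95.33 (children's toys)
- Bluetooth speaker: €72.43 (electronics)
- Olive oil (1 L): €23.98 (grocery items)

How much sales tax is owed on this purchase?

€23.24

Hot pretzel €4.73: ready-to-eat food → 9.5% + 2.5% county = 12% → €0.57
Acetaminophen (200 ct) €11.74: over-the-counter medication → 8% + 0% county = 8% → €0.94
Breakfast burrito €4.67: ready-to-eat food → 9.5% + 2.5% county = 12% → €0.56
Pizza slice €3.60: ready-to-eat food → 9.5% + 2.5% county = 12% → €0.43
Cough syrup €14.89: over-the-counter medication → 8% + 0% county = 8% → €1.19
Burrito bowl €10.11: ready-to-eat food → 9.5% + 2.5% county = 12% → €1.21
Building blocks set €95.33: children's toys → 9.75% + 0% county = 9.75% → €9.29
Bluetooth speaker €72.43: electronics → 10% + 2% county = 12% → €8.69
Olive oil (1 L) €23.98: grocery items → 0% + 1.5% county = 1.5% → €0.36
Total tax = €0.57 + €0.94 + €0.56 + €0.43 + €1.19 + €1.21 + €9.29 + €8.69 + €0.36 = €23.24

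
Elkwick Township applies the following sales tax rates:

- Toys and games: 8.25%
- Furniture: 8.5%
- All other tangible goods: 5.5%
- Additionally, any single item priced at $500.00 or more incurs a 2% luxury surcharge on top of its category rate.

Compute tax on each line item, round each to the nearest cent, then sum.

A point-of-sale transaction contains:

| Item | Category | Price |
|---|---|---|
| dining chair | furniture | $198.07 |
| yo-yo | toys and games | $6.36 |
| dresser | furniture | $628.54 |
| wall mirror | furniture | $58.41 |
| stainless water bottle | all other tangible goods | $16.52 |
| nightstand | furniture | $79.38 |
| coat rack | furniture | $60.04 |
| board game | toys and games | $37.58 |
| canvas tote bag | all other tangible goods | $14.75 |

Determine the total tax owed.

$104.99

Dining chair $198.07: furniture → 8.5% → $16.84
Yo-yo $6.36: toys and games → 8.25% → $0.52
Dresser $628.54: furniture → 8.5% + 2% surcharge = 10.5% → $66.00
Wall mirror $58.41: furniture → 8.5% → $4.96
Stainless water bottle $16.52: all other tangible goods → 5.5% → $0.91
Nightstand $79.38: furniture → 8.5% → $6.75
Coat rack $60.04: furniture → 8.5% → $5.10
Board game $37.58: toys and games → 8.25% → $3.10
Canvas tote bag $14.75: all other tangible goods → 5.5% → $0.81
Total tax = $16.84 + $0.52 + $66.00 + $4.96 + $0.91 + $6.75 + $5.10 + $3.10 + $0.81 = $104.99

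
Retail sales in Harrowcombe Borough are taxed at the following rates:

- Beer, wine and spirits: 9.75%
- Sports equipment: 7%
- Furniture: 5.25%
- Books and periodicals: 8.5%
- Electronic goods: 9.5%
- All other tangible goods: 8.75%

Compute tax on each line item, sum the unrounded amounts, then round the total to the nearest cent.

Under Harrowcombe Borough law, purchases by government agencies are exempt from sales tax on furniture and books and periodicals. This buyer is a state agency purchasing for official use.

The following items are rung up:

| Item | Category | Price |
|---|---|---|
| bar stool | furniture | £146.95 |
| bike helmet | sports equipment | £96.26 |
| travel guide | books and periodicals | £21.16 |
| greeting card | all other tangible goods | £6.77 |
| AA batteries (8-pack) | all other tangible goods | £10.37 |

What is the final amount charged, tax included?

Bar stool £146.95: furniture, buyer-exempt → 0% → £0.00
Bike helmet £96.26: sports equipment → 7% → £6.7382
Travel guide £21.16: books and periodicals, buyer-exempt → 0% → £0.00
Greeting card £6.77: all other tangible goods → 8.75% → £0.592375
AA batteries (8-pack) £10.37: all other tangible goods → 8.75% → £0.907375
Subtotal = £281.51; unrounded tax = £8.23795 → £8.24; total due = £289.75

£289.75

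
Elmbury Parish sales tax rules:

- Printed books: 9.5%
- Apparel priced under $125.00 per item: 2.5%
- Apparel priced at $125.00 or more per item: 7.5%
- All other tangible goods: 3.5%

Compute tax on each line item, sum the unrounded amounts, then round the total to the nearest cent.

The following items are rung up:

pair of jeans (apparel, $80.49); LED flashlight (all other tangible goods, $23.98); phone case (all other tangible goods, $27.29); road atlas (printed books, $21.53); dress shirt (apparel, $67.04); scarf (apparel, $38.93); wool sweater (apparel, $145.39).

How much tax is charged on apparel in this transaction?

Pair of jeans $80.49: apparel, under $125.00 → 2.5% → $2.01225
Dress shirt $67.04: apparel, under $125.00 → 2.5% → $1.676
Scarf $38.93: apparel, under $125.00 → 2.5% → $0.97325
Wool sweater $145.39: apparel, $125.00 or more → 7.5% → $10.90425
Tax on apparel: unrounded sum = $15.56575 → $15.57

$15.57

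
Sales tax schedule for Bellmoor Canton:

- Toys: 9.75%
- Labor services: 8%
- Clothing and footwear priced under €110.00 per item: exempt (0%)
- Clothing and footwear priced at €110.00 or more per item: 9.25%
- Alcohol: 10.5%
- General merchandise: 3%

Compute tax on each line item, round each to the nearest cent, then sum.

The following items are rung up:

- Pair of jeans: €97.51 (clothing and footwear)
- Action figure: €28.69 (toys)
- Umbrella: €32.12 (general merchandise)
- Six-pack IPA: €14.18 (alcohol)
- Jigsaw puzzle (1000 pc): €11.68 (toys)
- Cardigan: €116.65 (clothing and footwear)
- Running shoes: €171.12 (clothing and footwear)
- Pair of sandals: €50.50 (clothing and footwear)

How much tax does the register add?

€33.01

Pair of jeans €97.51: clothing and footwear, under €110.00 → 0% → €0.00
Action figure €28.69: toys → 9.75% → €2.80
Umbrella €32.12: general merchandise → 3% → €0.96
Six-pack IPA €14.18: alcohol → 10.5% → €1.49
Jigsaw puzzle (1000 pc) €11.68: toys → 9.75% → €1.14
Cardigan €116.65: clothing and footwear, €110.00 or more → 9.25% → €10.79
Running shoes €171.12: clothing and footwear, €110.00 or more → 9.25% → €15.83
Pair of sandals €50.50: clothing and footwear, under €110.00 → 0% → €0.00
Total tax = €2.80 + €0.96 + €1.49 + €1.14 + €10.79 + €15.83 = €33.01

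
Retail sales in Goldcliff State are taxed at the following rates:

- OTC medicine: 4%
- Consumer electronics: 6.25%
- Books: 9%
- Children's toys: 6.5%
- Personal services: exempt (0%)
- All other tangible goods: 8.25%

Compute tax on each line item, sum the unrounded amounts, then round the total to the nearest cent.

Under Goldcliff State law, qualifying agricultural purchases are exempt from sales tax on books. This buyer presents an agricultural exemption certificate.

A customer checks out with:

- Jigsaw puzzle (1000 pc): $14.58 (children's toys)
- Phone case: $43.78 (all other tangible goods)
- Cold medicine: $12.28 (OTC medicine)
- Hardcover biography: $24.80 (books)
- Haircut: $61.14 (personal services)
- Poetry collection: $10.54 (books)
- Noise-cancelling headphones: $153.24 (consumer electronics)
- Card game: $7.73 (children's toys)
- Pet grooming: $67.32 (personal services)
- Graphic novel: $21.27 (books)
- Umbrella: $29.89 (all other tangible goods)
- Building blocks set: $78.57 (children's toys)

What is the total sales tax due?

Jigsaw puzzle (1000 pc) $14.58: children's toys → 6.5% → $0.9477
Phone case $43.78: all other tangible goods → 8.25% → $3.61185
Cold medicine $12.28: OTC medicine → 4% → $0.4912
Hardcover biography $24.80: books, buyer-exempt → 0% → $0.00
Haircut $61.14: personal services → 0% → $0.00
Poetry collection $10.54: books, buyer-exempt → 0% → $0.00
Noise-cancelling headphones $153.24: consumer electronics → 6.25% → $9.5775
Card game $7.73: children's toys → 6.5% → $0.50245
Pet grooming $67.32: personal services → 0% → $0.00
Graphic novel $21.27: books, buyer-exempt → 0% → $0.00
Umbrella $29.89: all other tangible goods → 8.25% → $2.465925
Building blocks set $78.57: children's toys → 6.5% → $5.10705
Unrounded tax sum = $22.703675 → $22.70

$22.70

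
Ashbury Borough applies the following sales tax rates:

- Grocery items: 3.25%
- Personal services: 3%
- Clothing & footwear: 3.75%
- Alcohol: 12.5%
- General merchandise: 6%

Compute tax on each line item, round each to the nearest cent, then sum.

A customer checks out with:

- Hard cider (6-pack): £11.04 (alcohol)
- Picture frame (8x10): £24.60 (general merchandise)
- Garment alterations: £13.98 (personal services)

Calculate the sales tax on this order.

£3.28

Hard cider (6-pack) £11.04: alcohol → 12.5% → £1.38
Picture frame (8x10) £24.60: general merchandise → 6% → £1.48
Garment alterations £13.98: personal services → 3% → £0.42
Total tax = £1.38 + £1.48 + £0.42 = £3.28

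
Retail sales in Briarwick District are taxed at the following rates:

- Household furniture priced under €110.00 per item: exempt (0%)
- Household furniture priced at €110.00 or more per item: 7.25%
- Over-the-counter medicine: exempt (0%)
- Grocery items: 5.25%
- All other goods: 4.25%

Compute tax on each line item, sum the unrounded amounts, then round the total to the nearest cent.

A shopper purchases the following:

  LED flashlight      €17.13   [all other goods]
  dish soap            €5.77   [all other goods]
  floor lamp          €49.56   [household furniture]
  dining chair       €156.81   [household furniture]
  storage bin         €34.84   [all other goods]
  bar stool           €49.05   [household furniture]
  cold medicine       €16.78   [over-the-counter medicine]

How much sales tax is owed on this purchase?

LED flashlight €17.13: all other goods → 4.25% → €0.728025
Dish soap €5.77: all other goods → 4.25% → €0.245225
Floor lamp €49.56: household furniture, under €110.00 → 0% → €0.00
Dining chair €156.81: household furniture, €110.00 or more → 7.25% → €11.368725
Storage bin €34.84: all other goods → 4.25% → €1.4807
Bar stool €49.05: household furniture, under €110.00 → 0% → €0.00
Cold medicine €16.78: over-the-counter medicine → 0% → €0.00
Unrounded tax sum = €13.822675 → €13.82

€13.82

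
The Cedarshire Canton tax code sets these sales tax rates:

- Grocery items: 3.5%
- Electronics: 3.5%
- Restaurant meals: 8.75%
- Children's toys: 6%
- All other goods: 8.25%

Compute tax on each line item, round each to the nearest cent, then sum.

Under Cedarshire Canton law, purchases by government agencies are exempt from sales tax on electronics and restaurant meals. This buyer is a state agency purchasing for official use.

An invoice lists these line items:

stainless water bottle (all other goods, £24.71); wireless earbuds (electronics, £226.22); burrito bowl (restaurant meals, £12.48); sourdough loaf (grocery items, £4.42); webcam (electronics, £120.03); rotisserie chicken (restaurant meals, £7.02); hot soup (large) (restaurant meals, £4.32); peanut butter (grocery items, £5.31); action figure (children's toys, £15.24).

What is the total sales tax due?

£3.29

Stainless water bottle £24.71: all other goods → 8.25% → £2.04
Wireless earbuds £226.22: electronics, buyer-exempt → 0% → £0.00
Burrito bowl £12.48: restaurant meals, buyer-exempt → 0% → £0.00
Sourdough loaf £4.42: grocery items → 3.5% → £0.15
Webcam £120.03: electronics, buyer-exempt → 0% → £0.00
Rotisserie chicken £7.02: restaurant meals, buyer-exempt → 0% → £0.00
Hot soup (large) £4.32: restaurant meals, buyer-exempt → 0% → £0.00
Peanut butter £5.31: grocery items → 3.5% → £0.19
Action figure £15.24: children's toys → 6% → £0.91
Total tax = £2.04 + £0.15 + £0.19 + £0.91 = £3.29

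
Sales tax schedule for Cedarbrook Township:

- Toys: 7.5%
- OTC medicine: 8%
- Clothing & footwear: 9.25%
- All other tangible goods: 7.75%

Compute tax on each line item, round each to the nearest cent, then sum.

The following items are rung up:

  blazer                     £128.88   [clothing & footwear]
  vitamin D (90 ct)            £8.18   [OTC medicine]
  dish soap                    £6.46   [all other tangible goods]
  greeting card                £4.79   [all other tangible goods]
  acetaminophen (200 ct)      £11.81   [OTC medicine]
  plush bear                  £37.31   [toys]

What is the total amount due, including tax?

Blazer £128.88: clothing & footwear → 9.25% → £11.92
Vitamin D (90 ct) £8.18: OTC medicine → 8% → £0.65
Dish soap £6.46: all other tangible goods → 7.75% → £0.50
Greeting card £4.79: all other tangible goods → 7.75% → £0.37
Acetaminophen (200 ct) £11.81: OTC medicine → 8% → £0.94
Plush bear £37.31: toys → 7.5% → £2.80
Subtotal = £197.43; tax = £17.18; total due = £214.61

£214.61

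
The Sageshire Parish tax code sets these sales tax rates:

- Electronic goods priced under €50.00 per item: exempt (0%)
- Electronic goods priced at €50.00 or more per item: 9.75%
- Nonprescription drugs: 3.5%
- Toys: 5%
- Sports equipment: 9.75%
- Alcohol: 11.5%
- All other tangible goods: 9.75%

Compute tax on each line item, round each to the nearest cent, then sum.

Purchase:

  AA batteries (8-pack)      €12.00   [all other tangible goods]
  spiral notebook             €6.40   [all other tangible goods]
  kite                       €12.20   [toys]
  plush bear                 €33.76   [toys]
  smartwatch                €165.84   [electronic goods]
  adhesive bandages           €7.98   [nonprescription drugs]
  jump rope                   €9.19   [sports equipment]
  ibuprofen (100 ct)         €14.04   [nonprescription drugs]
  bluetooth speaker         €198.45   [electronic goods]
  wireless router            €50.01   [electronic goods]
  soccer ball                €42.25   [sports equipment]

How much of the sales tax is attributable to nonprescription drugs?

Adhesive bandages €7.98: nonprescription drugs → 3.5% → €0.28
Ibuprofen (100 ct) €14.04: nonprescription drugs → 3.5% → €0.49
Tax on nonprescription drugs = €0.28 + €0.49 = €0.77

€0.77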